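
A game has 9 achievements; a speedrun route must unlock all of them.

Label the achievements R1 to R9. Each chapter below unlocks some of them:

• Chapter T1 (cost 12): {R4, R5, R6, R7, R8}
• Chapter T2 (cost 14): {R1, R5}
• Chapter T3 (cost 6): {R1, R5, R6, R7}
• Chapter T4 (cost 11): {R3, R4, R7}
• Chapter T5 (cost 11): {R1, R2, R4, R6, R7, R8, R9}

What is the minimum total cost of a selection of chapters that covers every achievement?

T3, T4, T5 together cover every achievement (T3 ∪ T4 ∪ T5 = {R1, R2, R3, R4, R5, R6, R7, R8, R9}); total cost 6 + 11 + 11 = 28.
No covering selection has total cost below 28.

28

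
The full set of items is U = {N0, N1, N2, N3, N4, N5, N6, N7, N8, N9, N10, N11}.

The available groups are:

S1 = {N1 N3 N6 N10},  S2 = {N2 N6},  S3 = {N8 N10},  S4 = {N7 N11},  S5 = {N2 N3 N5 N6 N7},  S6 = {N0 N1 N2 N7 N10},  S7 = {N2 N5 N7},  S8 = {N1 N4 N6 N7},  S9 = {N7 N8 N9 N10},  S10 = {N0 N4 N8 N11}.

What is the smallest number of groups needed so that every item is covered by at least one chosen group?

S5, S6, S9, and S10 cover everything between them: the union {N0, N1, N2, N3, N4, N5, N6, N7, N8, N9, N10, N11} is all of U.
No 3 of the 10 groups cover everything (all 120 combinations miss at least one item), so 4 is optimal.

4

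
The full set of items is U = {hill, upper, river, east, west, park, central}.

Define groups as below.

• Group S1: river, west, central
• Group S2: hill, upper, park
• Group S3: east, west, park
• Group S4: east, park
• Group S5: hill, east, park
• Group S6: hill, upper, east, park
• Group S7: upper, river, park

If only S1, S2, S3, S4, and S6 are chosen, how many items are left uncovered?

Union of S1, S2, S3, S4, S6 = {hill, upper, river, east, west, park, central} — that's every item, so 0 are uncovered.

0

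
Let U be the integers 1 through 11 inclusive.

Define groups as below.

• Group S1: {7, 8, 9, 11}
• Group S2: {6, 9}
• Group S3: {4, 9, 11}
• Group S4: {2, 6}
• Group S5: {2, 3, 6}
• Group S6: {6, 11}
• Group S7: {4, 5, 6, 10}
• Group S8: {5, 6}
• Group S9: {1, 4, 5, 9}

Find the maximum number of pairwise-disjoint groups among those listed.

S1, S8 are pairwise disjoint (S1={7,8,9,11}; S8={5,6}).
Every remaining group overlaps one of these, and no 3 of the listed groups are pairwise disjoint, so 2 is the maximum.

2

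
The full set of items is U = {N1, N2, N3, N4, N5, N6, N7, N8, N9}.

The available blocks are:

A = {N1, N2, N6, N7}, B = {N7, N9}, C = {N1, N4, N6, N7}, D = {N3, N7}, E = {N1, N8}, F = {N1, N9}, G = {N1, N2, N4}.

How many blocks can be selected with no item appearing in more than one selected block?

2

D, E are pairwise disjoint (D={N3,N7}; E={N1,N8}).
Every remaining block overlaps one of these, and no 3 of the listed blocks are pairwise disjoint, so 2 is the maximum.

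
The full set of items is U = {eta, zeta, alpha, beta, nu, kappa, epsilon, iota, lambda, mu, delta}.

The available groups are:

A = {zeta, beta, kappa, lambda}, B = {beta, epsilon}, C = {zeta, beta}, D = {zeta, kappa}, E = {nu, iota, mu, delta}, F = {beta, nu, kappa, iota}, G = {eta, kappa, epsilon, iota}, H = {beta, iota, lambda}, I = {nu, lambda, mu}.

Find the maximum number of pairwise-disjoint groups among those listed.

B, D, E are pairwise disjoint (B={beta,epsilon}; D={zeta,kappa}; E={nu,iota,mu,delta}).
Every remaining group overlaps one of these, and no 4 of the listed groups are pairwise disjoint, so 3 is the maximum.

3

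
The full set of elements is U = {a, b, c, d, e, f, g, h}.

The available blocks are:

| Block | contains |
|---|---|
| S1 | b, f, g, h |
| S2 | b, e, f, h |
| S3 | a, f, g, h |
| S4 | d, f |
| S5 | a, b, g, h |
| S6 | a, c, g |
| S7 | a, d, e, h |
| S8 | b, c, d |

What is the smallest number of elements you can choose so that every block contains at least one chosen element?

T = {d, f, g} meets every block (each contains at least one member of T), and |T| = 3.
No choice of 2 elements meets every block, so 3 is the minimum.

3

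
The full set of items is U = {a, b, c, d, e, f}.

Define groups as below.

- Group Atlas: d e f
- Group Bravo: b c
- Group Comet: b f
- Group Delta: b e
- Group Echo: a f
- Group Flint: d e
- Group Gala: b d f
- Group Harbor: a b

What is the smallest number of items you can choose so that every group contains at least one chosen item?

3

H = {b, e, f} meets every group (each contains at least one member of H), and |H| = 3.
The groups Bravo, Echo, Flint are pairwise disjoint, so any hitting set needs a separate item for each — at least 3. Hence 3 is optimal.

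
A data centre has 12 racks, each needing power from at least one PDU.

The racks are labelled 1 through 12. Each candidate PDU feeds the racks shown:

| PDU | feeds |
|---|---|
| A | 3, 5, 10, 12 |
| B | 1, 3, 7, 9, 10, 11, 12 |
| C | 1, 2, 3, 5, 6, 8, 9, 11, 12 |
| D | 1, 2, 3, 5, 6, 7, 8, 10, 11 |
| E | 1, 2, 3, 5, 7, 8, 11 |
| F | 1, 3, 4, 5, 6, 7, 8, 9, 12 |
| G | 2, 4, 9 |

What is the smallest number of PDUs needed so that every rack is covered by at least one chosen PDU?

2

Take {D, F}. Their union is {1, 2, 3, 4, 5, 6, 7, 8, 9, 10, 11, 12}, which is all 12 racks.
No single PDU has all 12 racks (the largest, C, has 9), so 2 is optimal.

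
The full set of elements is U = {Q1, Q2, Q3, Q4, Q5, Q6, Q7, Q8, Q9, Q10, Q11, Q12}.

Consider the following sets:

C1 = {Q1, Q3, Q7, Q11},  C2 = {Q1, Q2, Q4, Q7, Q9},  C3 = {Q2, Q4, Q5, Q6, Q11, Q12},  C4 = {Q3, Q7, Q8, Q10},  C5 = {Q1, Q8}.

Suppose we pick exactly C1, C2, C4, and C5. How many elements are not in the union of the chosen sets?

Union of C1, C2, C4, C5 = {Q1, Q2, Q3, Q4, Q7, Q8, Q9, Q10, Q11}.
Not covered: Q5, Q6, Q12 — 3 elements.

3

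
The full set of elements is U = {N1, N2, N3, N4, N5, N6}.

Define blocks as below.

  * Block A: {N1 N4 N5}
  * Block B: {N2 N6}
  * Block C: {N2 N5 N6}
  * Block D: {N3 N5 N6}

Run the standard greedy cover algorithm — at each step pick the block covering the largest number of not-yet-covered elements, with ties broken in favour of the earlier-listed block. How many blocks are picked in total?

Greedy: pick A (covers 3 new) → pick B (covers 2 new) → pick D (covers 1 new). Total picks: 3.

3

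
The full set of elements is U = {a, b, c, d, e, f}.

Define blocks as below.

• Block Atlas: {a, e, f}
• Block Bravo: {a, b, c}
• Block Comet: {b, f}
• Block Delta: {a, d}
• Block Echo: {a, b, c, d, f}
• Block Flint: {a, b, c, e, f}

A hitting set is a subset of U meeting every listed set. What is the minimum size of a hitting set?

The 2 elements {a, b} hit every block.
The blocks Comet, Delta are pairwise disjoint, so any hitting set needs a separate element for each — at least 2. Hence 2 is optimal.

2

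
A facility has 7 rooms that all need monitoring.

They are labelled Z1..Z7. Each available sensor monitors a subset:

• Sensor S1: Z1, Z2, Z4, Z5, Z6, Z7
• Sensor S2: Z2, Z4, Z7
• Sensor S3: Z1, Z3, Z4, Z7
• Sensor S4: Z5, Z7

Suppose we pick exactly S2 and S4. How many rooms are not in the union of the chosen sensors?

3

Union of S2, S4 = {Z2, Z4, Z5, Z7}.
Not covered: Z1, Z3, Z6 — 3 rooms.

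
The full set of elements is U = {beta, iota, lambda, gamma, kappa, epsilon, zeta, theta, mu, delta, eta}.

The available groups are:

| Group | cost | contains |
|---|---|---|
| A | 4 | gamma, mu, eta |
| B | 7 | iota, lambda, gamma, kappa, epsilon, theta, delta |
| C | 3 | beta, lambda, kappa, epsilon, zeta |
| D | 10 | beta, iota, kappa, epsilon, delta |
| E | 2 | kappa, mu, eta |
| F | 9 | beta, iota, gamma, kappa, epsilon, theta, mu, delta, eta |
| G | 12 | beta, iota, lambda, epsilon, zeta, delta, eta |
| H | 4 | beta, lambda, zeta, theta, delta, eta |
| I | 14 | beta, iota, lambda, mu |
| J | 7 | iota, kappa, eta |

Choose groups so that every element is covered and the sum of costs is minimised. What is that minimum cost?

12

C, F together cover every element (C ∪ F = {beta, iota, lambda, gamma, kappa, epsilon, zeta, theta, mu, delta, eta}); total cost 3 + 9 = 12.
No covering selection has total cost below 12.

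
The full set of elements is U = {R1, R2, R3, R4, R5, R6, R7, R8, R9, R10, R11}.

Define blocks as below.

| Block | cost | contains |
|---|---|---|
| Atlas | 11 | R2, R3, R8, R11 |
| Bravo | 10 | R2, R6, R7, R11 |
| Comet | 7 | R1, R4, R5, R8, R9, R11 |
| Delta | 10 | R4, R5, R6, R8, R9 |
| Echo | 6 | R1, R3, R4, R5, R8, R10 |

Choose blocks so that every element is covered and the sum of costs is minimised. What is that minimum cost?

23

Bravo, Comet, Echo together cover every element (Bravo ∪ Comet ∪ Echo = {R1, R2, R3, R4, R5, R6, R7, R8, R9, R10, R11}); total cost 10 + 7 + 6 = 23.
No covering selection has total cost below 23.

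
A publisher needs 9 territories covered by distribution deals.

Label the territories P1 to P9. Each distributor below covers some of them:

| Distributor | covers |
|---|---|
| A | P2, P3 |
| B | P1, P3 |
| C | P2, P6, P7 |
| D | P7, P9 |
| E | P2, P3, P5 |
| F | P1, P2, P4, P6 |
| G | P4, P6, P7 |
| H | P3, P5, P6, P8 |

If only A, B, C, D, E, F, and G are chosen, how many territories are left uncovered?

1

Union of A, B, C, D, E, F, G = {P1, P2, P3, P4, P5, P6, P7, P9}.
Not covered: P8 — 1 territory.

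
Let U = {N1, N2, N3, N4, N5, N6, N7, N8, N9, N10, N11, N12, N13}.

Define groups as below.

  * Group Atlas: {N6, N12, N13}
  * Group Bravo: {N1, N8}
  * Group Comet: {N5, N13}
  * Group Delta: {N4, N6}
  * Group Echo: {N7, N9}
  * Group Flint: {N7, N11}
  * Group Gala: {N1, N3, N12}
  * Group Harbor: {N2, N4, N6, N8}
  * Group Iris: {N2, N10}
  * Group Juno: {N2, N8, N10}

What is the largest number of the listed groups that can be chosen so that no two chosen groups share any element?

5

Bravo, Comet, Delta, Echo, Iris are pairwise disjoint (Bravo={N1,N8}; Comet={N5,N13}; Delta={N4,N6}; Echo={N7,N9}; Iris={N2,N10}).
Every remaining group overlaps one of these, and no 6 of the listed groups are pairwise disjoint, so 5 is the maximum.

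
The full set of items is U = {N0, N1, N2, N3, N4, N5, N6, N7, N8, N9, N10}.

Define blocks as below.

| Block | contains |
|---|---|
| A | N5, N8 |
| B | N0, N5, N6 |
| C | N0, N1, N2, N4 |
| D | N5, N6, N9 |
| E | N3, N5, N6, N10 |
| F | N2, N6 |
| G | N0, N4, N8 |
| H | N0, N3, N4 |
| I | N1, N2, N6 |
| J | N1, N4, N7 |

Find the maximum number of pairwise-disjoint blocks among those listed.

3

A, F, J are pairwise disjoint (A={N5,N8}; F={N2,N6}; J={N1,N4,N7}).
Every remaining block overlaps one of these, and no 4 of the listed blocks are pairwise disjoint, so 3 is the maximum.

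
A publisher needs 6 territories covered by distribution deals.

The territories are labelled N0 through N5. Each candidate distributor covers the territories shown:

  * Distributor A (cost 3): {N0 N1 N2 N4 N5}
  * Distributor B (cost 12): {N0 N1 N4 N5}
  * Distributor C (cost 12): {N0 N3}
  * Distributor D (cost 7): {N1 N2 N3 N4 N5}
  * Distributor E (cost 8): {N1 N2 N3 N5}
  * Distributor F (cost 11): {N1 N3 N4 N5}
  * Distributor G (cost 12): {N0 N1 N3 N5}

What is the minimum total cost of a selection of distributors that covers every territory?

A, D together cover every territory (A ∪ D = {N0, N1, N2, N3, N4, N5}); total cost 3 + 7 = 10.
No covering selection has total cost below 10.

10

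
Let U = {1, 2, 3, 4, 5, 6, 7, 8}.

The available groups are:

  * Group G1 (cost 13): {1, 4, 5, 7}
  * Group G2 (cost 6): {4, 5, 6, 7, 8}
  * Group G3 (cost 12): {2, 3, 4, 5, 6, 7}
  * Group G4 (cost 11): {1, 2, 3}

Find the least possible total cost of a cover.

G2, G4 together cover every item (G2 ∪ G4 = {1, 2, 3, 4, 5, 6, 7, 8}); total cost 6 + 11 = 17.
No covering selection has total cost below 17.

17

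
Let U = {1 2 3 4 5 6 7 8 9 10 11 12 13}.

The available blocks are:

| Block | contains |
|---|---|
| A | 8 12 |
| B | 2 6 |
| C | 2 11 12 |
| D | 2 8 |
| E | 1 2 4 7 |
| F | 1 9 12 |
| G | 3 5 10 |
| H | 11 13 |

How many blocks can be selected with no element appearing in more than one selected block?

4

A, E, G, H are pairwise disjoint (A={8,12}; E={1,2,4,7}; G={3,5,10}; H={11,13}).
Every remaining block overlaps one of these, and no 5 of the listed blocks are pairwise disjoint, so 4 is the maximum.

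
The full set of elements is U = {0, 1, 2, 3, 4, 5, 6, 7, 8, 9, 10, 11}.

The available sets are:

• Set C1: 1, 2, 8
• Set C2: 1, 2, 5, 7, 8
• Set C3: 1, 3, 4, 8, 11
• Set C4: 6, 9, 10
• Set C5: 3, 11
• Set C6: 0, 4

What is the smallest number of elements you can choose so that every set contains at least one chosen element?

4

The 4 elements {3, 4, 8, 9} hit every set.
The sets C1, C4, C5, C6 are pairwise disjoint, so any hitting set needs a separate element for each — at least 4. Hence 4 is optimal.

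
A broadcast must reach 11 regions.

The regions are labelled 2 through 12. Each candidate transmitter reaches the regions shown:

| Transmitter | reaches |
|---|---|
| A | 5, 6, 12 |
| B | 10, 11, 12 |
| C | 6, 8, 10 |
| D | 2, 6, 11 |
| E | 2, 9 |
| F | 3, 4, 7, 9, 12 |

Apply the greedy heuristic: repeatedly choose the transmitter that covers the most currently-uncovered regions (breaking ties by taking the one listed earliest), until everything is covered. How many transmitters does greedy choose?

Greedy: pick F (covers 5 new) → pick C (covers 3 new) → pick D (covers 2 new) → pick A (covers 1 new). Total picks: 4.

4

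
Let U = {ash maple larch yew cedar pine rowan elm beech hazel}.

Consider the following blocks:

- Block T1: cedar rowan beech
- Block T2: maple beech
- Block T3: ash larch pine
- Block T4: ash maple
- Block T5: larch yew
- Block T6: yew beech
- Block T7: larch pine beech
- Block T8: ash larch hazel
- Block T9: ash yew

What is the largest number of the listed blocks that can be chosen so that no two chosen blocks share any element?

T1, T4, T5 are pairwise disjoint (T1={cedar,rowan,beech}; T4={ash,maple}; T5={larch,yew}).
Every remaining block overlaps one of these, and no 4 of the listed blocks are pairwise disjoint, so 3 is the maximum.

3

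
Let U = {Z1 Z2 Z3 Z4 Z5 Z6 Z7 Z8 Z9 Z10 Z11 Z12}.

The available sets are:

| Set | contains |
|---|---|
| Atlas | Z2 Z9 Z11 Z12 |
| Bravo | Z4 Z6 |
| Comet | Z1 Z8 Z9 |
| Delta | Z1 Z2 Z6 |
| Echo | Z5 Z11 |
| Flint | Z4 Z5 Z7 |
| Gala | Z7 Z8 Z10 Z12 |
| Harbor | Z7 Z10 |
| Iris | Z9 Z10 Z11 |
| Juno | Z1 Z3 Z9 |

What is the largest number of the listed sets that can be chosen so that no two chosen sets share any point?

Bravo, Comet, Echo, Harbor are pairwise disjoint (Bravo={Z4,Z6}; Comet={Z1,Z8,Z9}; Echo={Z5,Z11}; Harbor={Z7,Z10}).
Every remaining set overlaps one of these, and no 5 of the listed sets are pairwise disjoint, so 4 is the maximum.

4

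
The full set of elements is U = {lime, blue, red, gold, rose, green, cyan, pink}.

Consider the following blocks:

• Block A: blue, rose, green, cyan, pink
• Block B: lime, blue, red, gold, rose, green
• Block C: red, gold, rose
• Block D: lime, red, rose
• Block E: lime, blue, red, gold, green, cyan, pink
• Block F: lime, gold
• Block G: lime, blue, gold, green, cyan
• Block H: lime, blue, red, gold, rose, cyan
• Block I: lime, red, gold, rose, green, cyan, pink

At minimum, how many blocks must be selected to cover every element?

2

Take {E, H}. Their union is {lime, blue, red, gold, rose, green, cyan, pink}, which is all 8 elements.
No single block has all 8 elements (the largest, E, has 7), so 2 is optimal.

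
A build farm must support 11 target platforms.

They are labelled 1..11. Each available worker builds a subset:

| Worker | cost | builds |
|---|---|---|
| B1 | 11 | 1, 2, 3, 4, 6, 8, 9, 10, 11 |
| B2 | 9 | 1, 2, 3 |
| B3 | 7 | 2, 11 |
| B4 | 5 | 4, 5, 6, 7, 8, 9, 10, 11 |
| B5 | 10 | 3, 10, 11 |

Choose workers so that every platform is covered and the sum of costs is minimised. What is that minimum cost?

14

B2, B4 together cover every platform (B2 ∪ B4 = {1, 2, 3, 4, 5, 6, 7, 8, 9, 10, 11}); total cost 9 + 5 = 14.
No covering selection has total cost below 14.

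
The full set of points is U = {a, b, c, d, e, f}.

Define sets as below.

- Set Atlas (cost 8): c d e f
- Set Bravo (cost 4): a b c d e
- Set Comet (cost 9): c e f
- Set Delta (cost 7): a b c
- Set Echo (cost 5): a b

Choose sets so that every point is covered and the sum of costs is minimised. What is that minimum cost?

12

Atlas, Bravo together cover every point (Atlas ∪ Bravo = {a, b, c, d, e, f}); total cost 8 + 4 = 12.
No covering selection has total cost below 12.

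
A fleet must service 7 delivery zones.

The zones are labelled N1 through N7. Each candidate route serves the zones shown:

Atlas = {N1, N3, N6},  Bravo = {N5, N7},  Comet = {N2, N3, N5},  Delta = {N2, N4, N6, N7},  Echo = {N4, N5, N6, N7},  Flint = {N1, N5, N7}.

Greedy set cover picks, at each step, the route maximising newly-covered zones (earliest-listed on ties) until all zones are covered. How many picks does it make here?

3

Greedy: pick Delta (covers 4 new) → pick Atlas (covers 2 new) → pick Bravo (covers 1 new). Total picks: 3.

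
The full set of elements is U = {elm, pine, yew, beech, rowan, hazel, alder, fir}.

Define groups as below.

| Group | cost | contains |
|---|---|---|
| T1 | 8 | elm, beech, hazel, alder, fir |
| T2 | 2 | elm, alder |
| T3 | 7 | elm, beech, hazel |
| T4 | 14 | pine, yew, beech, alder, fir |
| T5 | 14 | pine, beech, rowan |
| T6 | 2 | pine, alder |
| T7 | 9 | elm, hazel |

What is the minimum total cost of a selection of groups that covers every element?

35

T3, T4, T5 together cover every element (T3 ∪ T4 ∪ T5 = {elm, pine, yew, beech, rowan, hazel, alder, fir}); total cost 7 + 14 + 14 = 35.
The greedy pick T2, T6, T1, T4, T5 costs 40; no covering selection beats 35.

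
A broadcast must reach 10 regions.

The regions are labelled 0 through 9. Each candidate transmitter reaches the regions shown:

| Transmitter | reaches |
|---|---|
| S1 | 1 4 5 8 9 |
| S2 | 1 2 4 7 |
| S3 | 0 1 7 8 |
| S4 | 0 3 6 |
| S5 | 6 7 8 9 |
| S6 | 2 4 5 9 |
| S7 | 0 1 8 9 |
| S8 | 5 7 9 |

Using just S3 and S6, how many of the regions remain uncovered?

2

Union of S3, S6 = {0, 1, 2, 4, 5, 7, 8, 9}.
Not covered: 3, 6 — 2 regions.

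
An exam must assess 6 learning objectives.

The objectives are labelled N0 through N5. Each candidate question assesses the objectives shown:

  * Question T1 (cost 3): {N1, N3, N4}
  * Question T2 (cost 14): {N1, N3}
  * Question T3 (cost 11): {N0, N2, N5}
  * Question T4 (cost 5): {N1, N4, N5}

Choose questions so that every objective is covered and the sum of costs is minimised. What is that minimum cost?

14

T1, T3 together cover every objective (T1 ∪ T3 = {N0, N1, N2, N3, N4, N5}); total cost 3 + 11 = 14.
No covering selection has total cost below 14.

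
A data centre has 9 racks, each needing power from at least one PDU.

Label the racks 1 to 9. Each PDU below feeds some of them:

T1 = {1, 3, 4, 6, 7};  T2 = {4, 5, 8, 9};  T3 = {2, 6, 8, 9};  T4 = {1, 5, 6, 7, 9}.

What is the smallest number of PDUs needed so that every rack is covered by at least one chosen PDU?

Take {T1, T2, T3}. Their union is {1, 2, 3, 4, 5, 6, 7, 8, 9}, which is all 9 racks.
Only T3 contains 2, so T3 is forced; the remaining 5 racks need at least 2 more PDUs (each remaining PDU adds at most 4) — so at least 3 PDUs are needed, and 3 is optimal.

3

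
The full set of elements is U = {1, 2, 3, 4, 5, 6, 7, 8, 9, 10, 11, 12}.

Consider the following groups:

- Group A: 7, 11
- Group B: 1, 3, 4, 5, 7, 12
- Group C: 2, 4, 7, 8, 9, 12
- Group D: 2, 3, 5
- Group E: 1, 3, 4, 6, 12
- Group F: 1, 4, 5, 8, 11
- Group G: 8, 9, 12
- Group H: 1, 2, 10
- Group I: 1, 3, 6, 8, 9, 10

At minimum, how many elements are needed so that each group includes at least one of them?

4

Take T = {1, 3, 7, 8}. Each listed group contains at least one of these, so T is a hitting set of size 4.
No choice of 3 elements meets every group, so 4 is the minimum.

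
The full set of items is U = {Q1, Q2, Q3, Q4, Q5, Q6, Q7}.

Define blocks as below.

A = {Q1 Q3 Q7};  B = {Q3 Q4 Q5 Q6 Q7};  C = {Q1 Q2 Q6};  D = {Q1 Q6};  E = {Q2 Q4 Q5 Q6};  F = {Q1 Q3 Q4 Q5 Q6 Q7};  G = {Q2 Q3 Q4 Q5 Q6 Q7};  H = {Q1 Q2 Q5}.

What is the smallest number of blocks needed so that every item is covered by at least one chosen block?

2

F and G together: F ∪ G = {Q1, Q2, Q3, Q4, Q5, Q6, Q7} — every item is covered.
No single block has all 7 items (the largest, F, has 6), so 2 is optimal.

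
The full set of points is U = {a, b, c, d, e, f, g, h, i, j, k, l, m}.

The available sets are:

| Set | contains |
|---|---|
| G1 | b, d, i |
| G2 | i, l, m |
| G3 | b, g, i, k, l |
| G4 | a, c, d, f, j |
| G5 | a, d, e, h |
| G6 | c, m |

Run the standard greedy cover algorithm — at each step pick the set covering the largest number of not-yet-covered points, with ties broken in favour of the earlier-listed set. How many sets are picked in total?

Greedy: pick G3 (covers 5 new) → pick G4 (covers 5 new) → pick G5 (covers 2 new) → pick G2 (covers 1 new). Total picks: 4.

4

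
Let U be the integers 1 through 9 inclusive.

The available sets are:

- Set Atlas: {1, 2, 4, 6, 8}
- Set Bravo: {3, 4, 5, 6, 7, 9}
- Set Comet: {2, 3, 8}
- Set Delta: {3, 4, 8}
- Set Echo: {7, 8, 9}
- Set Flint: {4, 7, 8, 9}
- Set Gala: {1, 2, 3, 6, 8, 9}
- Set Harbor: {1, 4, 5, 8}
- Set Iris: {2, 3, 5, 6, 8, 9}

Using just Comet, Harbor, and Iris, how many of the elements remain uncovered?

1

Union of Comet, Harbor, Iris = {1, 2, 3, 4, 5, 6, 8, 9}.
Not covered: 7 — 1 element.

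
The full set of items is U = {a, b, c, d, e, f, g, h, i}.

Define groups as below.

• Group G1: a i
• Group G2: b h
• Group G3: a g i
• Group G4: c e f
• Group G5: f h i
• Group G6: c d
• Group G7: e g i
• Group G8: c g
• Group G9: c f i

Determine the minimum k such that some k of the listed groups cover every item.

4

G2 and G3 and G4 and G6 together: G2 ∪ G3 ∪ G4 ∪ G6 = {a, b, c, d, e, f, g, h, i} — every item is covered.
Only G2 contains b, so G2 is forced; the remaining 7 items need at least 3 more groups (each remaining group adds at most 3) — so at least 4 groups are needed, and 4 is optimal.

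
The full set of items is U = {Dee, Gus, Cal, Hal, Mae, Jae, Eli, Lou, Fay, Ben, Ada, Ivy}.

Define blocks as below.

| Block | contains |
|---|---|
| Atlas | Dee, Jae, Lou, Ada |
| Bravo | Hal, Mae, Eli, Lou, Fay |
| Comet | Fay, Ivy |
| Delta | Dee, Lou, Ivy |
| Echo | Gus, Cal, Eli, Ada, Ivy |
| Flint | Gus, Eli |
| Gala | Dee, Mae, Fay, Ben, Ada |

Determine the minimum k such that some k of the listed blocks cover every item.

Atlas, Bravo, Echo, and Gala cover everything between them: the union {Dee, Gus, Cal, Hal, Mae, Jae, Eli, Lou, Fay, Ben, Ada, Ivy} is all of U.
No 3 of the 7 blocks cover everything (all 35 combinations miss at least one item), so 4 is optimal.

4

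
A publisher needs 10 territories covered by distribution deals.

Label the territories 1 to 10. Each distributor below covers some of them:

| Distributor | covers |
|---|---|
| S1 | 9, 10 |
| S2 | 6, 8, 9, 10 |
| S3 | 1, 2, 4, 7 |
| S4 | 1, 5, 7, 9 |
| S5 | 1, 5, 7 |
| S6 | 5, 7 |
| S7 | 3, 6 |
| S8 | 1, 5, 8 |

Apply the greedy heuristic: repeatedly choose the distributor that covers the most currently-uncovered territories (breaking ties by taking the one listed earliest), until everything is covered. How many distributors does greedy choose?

Greedy: pick S2 (covers 4 new) → pick S3 (covers 4 new) → pick S4 (covers 1 new) → pick S7 (covers 1 new). Total picks: 4.

4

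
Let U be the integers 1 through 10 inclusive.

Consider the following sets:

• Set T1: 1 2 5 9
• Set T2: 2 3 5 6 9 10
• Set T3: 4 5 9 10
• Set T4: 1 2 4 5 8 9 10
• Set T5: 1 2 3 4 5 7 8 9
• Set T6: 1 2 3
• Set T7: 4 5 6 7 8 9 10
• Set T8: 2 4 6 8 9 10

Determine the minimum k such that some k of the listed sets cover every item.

2

Take {T5, T7}. Their union is {1, 2, 3, 4, 5, 6, 7, 8, 9, 10}, which is all 10 items.
No single set has all 10 items (the largest, T5, has 8), so 2 is optimal.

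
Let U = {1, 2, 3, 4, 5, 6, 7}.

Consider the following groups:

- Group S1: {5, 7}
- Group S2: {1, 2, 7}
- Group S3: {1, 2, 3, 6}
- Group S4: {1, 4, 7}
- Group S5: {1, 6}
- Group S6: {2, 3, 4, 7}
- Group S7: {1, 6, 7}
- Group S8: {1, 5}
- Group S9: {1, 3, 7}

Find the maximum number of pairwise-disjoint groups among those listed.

S6, S8 are pairwise disjoint (S6={2,3,4,7}; S8={1,5}).
Every remaining group overlaps one of these, and no 3 of the listed groups are pairwise disjoint, so 2 is the maximum.

2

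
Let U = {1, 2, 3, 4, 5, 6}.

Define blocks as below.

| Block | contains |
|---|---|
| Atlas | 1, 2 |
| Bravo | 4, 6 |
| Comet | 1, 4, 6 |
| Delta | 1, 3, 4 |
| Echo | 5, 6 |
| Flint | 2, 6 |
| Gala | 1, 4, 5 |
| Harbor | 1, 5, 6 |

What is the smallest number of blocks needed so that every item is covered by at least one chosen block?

3

Delta and Flint and Gala together: Delta ∪ Flint ∪ Gala = {1, 2, 3, 4, 5, 6} — every item is covered.
Only Delta contains 3, so Delta is forced; the remaining 3 items need at least 2 more blocks (each remaining block adds at most 2) — so at least 3 blocks are needed, and 3 is optimal.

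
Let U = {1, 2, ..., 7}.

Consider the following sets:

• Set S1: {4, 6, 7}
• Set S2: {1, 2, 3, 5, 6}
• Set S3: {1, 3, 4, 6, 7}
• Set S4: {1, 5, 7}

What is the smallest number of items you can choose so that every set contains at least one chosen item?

H = {1, 6} meets every set (each contains at least one member of H), and |H| = 2.
No single item lies in every set, so at least 2 are needed and 2 is optimal.

2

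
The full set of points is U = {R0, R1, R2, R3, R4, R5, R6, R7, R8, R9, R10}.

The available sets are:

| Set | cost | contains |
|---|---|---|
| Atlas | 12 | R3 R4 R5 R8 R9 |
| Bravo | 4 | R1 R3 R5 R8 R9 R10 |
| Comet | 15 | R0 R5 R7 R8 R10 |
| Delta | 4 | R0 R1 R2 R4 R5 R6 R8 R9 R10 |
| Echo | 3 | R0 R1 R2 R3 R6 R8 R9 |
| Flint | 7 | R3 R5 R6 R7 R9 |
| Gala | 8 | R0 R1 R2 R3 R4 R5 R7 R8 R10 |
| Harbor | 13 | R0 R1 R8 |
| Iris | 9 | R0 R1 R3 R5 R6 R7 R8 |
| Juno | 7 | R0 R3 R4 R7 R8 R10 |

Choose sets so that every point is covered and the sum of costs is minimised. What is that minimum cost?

11

Echo, Gala together cover every point (Echo ∪ Gala = {R0, R1, R2, R3, R4, R5, R6, R7, R8, R9, R10}); total cost 3 + 8 = 11.
The greedy pick Echo, Delta, Flint costs 14; no covering selection beats 11.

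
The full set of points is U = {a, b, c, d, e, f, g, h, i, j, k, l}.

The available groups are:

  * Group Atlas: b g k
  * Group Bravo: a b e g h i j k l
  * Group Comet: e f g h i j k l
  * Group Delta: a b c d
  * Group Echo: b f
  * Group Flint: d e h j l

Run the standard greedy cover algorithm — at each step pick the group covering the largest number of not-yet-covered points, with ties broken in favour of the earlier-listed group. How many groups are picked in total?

Greedy: pick Bravo (covers 9 new) → pick Delta (covers 2 new) → pick Comet (covers 1 new). Total picks: 3.
(The true minimum cover uses only 2 groups, so greedy is not optimal here.)

3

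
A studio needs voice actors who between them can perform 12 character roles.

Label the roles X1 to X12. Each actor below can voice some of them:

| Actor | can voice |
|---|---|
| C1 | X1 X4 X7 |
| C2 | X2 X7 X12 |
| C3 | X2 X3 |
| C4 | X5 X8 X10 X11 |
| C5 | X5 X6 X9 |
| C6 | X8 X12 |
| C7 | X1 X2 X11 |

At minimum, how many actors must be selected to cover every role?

C1 and C2 and C3 and C4 and C5 together: C1 ∪ C2 ∪ C3 ∪ C4 ∪ C5 = {X1, X2, X3, X4, X5, X6, X7, X8, X9, X10, X11, X12} — every role is covered.
No 4 of the 7 actors cover everything (all 35 combinations miss at least one role), so 5 is optimal.

5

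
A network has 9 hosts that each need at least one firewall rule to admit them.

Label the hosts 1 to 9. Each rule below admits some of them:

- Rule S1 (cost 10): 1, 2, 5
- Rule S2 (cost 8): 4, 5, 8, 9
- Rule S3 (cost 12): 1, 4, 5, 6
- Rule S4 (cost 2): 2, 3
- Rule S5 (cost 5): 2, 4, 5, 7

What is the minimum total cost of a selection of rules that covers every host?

27

S2, S3, S4, S5 together cover every host (S2 ∪ S3 ∪ S4 ∪ S5 = {1, 2, 3, 4, 5, 6, 7, 8, 9}); total cost 8 + 12 + 2 + 5 = 27.
No covering selection has total cost below 27.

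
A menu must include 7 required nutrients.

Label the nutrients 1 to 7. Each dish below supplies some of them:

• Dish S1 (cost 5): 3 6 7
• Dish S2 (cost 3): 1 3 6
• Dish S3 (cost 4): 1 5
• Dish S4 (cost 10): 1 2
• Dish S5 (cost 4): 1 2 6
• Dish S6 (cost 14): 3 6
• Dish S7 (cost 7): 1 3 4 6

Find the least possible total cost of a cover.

S1, S3, S5, S7 together cover every nutrient (S1 ∪ S3 ∪ S5 ∪ S7 = {1, 2, 3, 4, 5, 6, 7}); total cost 5 + 4 + 4 + 7 = 20.
The greedy pick S2, S3, S5, S1, S7 costs 23; no covering selection beats 20.

20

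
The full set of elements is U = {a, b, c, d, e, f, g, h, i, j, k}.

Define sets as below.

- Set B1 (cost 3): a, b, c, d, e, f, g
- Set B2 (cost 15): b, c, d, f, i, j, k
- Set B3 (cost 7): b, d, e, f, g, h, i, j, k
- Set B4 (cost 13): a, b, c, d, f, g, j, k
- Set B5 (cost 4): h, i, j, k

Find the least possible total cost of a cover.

B1, B5 together cover every element (B1 ∪ B5 = {a, b, c, d, e, f, g, h, i, j, k}); total cost 3 + 4 = 7.
No covering selection has total cost below 7.

7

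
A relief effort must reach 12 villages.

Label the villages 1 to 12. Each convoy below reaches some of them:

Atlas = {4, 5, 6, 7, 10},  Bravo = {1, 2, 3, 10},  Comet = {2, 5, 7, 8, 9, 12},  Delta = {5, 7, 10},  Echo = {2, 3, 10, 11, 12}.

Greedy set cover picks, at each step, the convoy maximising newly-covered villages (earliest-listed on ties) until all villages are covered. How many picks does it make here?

4

Greedy: pick Comet (covers 6 new) → pick Atlas (covers 3 new) → pick Bravo (covers 2 new) → pick Echo (covers 1 new). Total picks: 4.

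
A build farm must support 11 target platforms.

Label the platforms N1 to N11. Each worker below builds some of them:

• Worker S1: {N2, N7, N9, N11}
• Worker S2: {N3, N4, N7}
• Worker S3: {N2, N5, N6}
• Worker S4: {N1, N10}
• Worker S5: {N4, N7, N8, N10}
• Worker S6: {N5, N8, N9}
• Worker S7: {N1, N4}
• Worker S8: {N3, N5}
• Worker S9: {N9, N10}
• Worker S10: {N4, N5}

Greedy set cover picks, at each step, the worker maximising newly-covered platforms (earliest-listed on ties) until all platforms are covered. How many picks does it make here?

5

Greedy: pick S1 (covers 4 new) → pick S5 (covers 3 new) → pick S3 (covers 2 new) → pick S2 (covers 1 new) → pick S4 (covers 1 new). Total picks: 5.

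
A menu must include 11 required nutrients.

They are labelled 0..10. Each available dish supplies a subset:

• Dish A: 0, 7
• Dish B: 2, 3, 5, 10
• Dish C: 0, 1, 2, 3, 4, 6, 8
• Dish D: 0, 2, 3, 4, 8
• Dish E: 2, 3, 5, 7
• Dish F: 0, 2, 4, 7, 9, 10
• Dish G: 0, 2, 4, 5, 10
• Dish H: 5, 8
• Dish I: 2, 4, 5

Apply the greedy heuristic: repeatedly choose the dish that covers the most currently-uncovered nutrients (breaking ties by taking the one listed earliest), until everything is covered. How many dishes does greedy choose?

Greedy: pick C (covers 7 new) → pick F (covers 3 new) → pick B (covers 1 new). Total picks: 3.

3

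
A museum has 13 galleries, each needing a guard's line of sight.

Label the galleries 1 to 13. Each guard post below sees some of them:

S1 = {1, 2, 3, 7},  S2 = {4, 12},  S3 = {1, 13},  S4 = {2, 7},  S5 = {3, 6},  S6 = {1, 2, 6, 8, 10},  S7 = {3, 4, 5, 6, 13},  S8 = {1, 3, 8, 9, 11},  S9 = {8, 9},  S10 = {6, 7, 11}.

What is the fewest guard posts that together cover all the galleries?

Take {S1, S2, S6, S7, S8}. Their union is {1, 2, 3, 4, 5, 6, 7, 8, 9, 10, 11, 12, 13}, which is all 13 galleries.
No 4 of the 10 guard posts cover everything (all 210 combinations miss at least one gallery), so 5 is optimal.

5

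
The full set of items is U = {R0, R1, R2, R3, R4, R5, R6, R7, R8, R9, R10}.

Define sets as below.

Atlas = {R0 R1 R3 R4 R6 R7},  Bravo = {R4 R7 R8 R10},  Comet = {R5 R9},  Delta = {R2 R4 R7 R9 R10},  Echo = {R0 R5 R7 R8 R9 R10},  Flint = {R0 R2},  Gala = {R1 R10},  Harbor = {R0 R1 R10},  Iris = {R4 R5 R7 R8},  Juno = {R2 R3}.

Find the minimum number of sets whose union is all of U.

Atlas, Echo, and Juno cover everything between them: the union {R0, R1, R2, R3, R4, R5, R6, R7, R8, R9, R10} is all of U.
Only Atlas contains R6, so Atlas is forced; the remaining 5 items need at least 2 more sets (each remaining set adds at most 4) — so at least 3 sets are needed, and 3 is optimal.

3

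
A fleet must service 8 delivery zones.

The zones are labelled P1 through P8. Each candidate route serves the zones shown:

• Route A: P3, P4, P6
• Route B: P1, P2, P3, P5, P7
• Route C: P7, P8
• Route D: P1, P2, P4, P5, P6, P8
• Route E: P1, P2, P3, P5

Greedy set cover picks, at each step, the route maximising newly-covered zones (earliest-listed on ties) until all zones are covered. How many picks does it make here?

2

Greedy: pick D (covers 6 new) → pick B (covers 2 new). Total picks: 2.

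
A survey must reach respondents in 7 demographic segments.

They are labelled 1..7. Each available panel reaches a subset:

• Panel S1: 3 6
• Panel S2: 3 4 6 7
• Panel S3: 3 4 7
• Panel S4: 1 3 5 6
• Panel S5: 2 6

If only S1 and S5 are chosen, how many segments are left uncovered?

4

Union of S1, S5 = {2, 3, 6}.
Not covered: 1, 4, 5, 7 — 4 segments.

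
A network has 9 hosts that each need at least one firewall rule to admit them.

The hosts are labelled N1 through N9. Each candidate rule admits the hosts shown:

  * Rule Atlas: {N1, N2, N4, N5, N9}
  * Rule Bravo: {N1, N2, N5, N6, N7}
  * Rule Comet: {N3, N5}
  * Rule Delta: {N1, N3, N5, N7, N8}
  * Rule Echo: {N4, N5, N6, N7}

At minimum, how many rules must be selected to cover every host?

3

Take {Atlas, Bravo, Delta}. Their union is {N1, N2, N3, N4, N5, N6, N7, N8, N9}, which is all 9 hosts.
Only Delta contains N8, so Delta is forced; the remaining 4 hosts need at least 2 more rules (each remaining rule adds at most 3) — so at least 3 rules are needed, and 3 is optimal.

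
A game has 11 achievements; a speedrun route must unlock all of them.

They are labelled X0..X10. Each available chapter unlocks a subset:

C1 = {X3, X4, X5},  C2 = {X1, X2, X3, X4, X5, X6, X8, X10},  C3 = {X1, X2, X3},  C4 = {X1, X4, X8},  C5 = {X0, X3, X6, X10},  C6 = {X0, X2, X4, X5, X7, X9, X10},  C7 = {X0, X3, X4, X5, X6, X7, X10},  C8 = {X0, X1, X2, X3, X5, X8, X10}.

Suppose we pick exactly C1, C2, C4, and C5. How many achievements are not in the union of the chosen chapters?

Union of C1, C2, C4, C5 = {X0, X1, X2, X3, X4, X5, X6, X8, X10}.
Not covered: X7, X9 — 2 achievements.

2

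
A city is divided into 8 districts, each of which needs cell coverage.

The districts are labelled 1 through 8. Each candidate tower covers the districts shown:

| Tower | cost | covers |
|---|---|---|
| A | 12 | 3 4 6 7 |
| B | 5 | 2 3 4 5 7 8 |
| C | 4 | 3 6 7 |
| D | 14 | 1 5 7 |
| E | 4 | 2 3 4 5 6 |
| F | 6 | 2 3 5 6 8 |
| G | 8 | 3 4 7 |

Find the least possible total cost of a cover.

23

B, C, D together cover every district (B ∪ C ∪ D = {1, 2, 3, 4, 5, 6, 7, 8}); total cost 5 + 4 + 14 = 23.
No covering selection has total cost below 23.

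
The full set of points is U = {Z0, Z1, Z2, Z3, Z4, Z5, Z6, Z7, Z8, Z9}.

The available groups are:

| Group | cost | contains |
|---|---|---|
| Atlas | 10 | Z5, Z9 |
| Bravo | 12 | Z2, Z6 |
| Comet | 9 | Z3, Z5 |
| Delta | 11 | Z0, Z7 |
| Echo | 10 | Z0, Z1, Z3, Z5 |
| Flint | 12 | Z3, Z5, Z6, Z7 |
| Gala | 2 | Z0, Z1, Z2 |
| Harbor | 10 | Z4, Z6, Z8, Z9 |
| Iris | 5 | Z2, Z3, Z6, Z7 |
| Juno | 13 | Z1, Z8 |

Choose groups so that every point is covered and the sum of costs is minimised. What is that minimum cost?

24

Flint, Gala, Harbor together cover every point (Flint ∪ Gala ∪ Harbor = {Z0, Z1, Z2, Z3, Z4, Z5, Z6, Z7, Z8, Z9}); total cost 12 + 2 + 10 = 24.
The greedy pick Gala, Iris, Harbor, Comet costs 26; no covering selection beats 24.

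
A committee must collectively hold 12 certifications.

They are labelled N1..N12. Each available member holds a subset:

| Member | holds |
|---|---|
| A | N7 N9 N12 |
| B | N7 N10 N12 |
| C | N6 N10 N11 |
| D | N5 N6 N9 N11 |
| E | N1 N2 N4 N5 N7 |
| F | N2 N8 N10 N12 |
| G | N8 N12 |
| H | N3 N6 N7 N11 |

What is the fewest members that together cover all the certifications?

D and E and F and H together: D ∪ E ∪ F ∪ H = {N1, N2, N3, N4, N5, N6, N7, N8, N9, N10, N11, N12} — every certification is covered.
Only E contains N1, so E is forced; the remaining 7 certifications need at least 3 more members (each remaining member adds at most 3) — so at least 4 members are needed, and 4 is optimal.

4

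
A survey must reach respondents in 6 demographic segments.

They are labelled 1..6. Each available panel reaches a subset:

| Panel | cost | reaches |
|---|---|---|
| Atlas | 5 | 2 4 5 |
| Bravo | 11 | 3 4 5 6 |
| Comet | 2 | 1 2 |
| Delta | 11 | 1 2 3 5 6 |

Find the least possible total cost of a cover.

13

Bravo, Comet together cover every segment (Bravo ∪ Comet = {1, 2, 3, 4, 5, 6}); total cost 11 + 2 = 13.
The greedy pick Comet, Atlas, Bravo costs 18; no covering selection beats 13.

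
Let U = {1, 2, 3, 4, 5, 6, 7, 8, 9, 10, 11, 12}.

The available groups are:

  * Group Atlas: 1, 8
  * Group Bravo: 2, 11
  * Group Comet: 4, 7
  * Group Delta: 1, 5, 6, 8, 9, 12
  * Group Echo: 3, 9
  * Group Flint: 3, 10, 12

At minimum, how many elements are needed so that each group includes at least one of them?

4

The 4 elements {1, 2, 3, 7} hit every group.
The groups Atlas, Bravo, Comet, Echo are pairwise disjoint, so any hitting set needs a separate element for each — at least 4. Hence 4 is optimal.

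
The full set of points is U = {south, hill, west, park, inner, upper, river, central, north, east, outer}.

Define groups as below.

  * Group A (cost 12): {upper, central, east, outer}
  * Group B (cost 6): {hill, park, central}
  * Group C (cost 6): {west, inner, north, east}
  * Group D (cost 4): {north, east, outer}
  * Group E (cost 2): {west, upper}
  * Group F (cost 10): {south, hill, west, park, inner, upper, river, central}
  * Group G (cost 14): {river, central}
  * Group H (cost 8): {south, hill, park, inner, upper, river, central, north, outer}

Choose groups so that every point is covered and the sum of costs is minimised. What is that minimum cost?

C, H together cover every point (C ∪ H = {south, hill, west, park, inner, upper, river, central, north, east, outer}); total cost 6 + 8 = 14.
No covering selection has total cost below 14.

14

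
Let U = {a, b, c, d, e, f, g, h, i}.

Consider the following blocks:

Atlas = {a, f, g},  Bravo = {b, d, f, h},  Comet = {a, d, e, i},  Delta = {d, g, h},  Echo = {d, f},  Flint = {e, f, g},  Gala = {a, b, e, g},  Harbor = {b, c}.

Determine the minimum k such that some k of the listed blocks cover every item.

Bravo, Comet, Gala, and Harbor cover everything between them: the union {a, b, c, d, e, f, g, h, i} is all of U.
No 3 of the 8 blocks cover everything (all 56 combinations miss at least one item), so 4 is optimal.

4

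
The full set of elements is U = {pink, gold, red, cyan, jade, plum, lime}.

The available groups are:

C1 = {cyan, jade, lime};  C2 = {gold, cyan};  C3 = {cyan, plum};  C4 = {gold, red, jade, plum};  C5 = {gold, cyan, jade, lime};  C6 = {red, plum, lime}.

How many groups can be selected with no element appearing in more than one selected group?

C2, C6 are pairwise disjoint (C2={gold,cyan}; C6={red,plum,lime}).
Every remaining group overlaps one of these, and no 3 of the listed groups are pairwise disjoint, so 2 is the maximum.

2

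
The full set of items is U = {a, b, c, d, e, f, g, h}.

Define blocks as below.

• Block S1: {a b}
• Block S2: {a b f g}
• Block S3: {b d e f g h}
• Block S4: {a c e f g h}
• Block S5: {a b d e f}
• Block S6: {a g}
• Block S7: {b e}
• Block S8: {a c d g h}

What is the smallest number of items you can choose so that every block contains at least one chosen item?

2

T = {a, b} meets every block (each contains at least one member of T), and |T| = 2.
The blocks S7, S8 are pairwise disjoint, so any hitting set needs a separate item for each — at least 2. Hence 2 is optimal.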